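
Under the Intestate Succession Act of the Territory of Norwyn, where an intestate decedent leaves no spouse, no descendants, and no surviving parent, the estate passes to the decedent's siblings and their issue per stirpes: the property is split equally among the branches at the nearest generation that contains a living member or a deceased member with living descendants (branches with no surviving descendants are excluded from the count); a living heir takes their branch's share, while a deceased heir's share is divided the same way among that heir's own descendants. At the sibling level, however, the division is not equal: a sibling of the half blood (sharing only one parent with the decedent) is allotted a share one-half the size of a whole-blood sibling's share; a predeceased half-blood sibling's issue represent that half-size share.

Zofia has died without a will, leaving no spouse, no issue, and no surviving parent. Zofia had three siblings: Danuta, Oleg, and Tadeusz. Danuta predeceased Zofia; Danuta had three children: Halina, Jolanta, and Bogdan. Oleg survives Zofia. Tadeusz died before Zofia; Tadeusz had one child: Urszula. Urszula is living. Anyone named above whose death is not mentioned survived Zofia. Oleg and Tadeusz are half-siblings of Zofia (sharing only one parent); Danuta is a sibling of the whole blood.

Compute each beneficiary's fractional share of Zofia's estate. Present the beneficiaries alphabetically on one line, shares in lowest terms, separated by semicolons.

No spouse, descendants, or parent survives, so the estate passes to Zofia's siblings per stirpes.
Half-blood siblings count for one-half the weight of whole-blood siblings at the initial division.
Dividing 1 in proportion to weights (total weight 2): Danuta (weight 1) → 1/2; Oleg (weight 1/2) → 1/4; Tadeusz (weight 1/2) → 1/4.
Danuta predeceased; the 1/2 allotted to Danuta's branch passes to Danuta's issue by representation.
The 1/2 is divided into 3 equal shares of 1/6 among Halina, Jolanta, Bogdan.
Halina is living and takes 1/6.
Jolanta is living and takes 1/6.
Bogdan is living and takes 1/6.
Oleg is living and takes 1/4.
Tadeusz predeceased; the 1/4 allotted to Tadeusz's branch passes to Tadeusz's issue by representation.
Urszula is the sole taker at this level and receives the full 1/4.

Bogdan 1/6; Halina 1/6; Jolanta 1/6; Oleg 1/4; Urszula 1/4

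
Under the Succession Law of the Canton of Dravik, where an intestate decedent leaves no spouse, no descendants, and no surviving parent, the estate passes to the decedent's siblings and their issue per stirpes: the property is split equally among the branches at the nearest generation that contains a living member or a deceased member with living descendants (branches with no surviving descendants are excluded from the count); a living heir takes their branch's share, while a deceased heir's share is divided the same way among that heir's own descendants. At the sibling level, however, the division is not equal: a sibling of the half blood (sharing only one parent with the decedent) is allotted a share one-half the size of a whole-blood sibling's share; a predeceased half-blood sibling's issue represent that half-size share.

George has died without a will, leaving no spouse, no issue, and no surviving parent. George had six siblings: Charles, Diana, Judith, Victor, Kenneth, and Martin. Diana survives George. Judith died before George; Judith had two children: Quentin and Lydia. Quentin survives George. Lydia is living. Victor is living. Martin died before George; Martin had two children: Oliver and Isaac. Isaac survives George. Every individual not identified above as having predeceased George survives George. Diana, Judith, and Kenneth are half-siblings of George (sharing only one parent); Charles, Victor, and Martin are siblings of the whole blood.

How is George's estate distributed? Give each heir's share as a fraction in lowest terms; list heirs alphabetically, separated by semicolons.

No spouse, descendants, or parent survives, so the estate passes to George's siblings per stirpes.
Half-blood siblings count for one-half the weight of whole-blood siblings at the initial division.
Dividing 1 in proportion to weights (total weight 9/2): Charles (weight 1) → 2/9; Diana (weight 1/2) → 1/9; Judith (weight 1/2) → 1/9; Victor (weight 1) → 2/9; Kenneth (weight 1/2) → 1/9; Martin (weight 1) → 2/9.
Charles is living and takes 2/9.
Diana is living and takes 1/9.
Judith predeceased; the 1/9 allotted to Judith's branch passes to Judith's issue by representation.
The 1/9 is divided into 2 equal shares of 1/18 among Quentin, Lydia.
Quentin is living and takes 1/18.
Lydia is living and takes 1/18.
Victor is living and takes 2/9.
Kenneth is living and takes 1/9.
Martin predeceased; the 2/9 allotted to Martin's branch passes to Martin's issue by representation.
The 2/9 is divided into 2 equal shares of 1/9 among Oliver, Isaac.
Oliver is living and takes 1/9.
Isaac is living and takes 1/9.

Charles 2/9; Diana 1/9; Isaac 1/9; Kenneth 1/9; Lydia 1/18; Oliver 1/9; Quentin 1/18; Victor 2/9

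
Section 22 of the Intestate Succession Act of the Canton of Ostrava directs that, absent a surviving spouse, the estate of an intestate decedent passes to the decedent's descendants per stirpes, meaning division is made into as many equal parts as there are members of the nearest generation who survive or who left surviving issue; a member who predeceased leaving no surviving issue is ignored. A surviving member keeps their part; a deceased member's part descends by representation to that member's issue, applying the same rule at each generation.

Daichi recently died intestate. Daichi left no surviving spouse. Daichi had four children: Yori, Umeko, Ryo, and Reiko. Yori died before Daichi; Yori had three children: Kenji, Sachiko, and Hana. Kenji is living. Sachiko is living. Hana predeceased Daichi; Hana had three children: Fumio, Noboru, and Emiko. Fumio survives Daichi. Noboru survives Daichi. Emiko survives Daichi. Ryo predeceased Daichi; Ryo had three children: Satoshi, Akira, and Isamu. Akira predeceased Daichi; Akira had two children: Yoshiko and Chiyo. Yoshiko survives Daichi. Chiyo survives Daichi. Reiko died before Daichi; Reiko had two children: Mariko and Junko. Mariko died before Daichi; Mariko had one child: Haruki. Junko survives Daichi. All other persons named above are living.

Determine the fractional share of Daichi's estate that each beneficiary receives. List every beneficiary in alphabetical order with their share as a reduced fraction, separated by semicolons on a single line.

Chiyo 1/24; Emiko 1/36; Fumio 1/36; Haruki 1/8; Isamu 1/12; Junko 1/8; Kenji 1/12; Noboru 1/36; Sachiko 1/12; Satoshi 1/12; Umeko 1/4; Yoshiko 1/24

There is no surviving spouse, so the entire estate passes to Daichi's descendants per stirpes.
The estate is divided into 4 equal shares of 1/4 among Yori, Umeko, Ryo, Reiko.
Yori predeceased; the 1/4 allotted to Yori's branch passes to Yori's issue by representation.
The 1/4 is divided into 3 equal shares of 1/12 among Kenji, Sachiko, Hana.
Kenji is living and takes 1/12.
Sachiko is living and takes 1/12.
Hana predeceased; the 1/12 allotted to Hana's branch passes to Hana's issue by representation.
The 1/12 is divided into 3 equal shares of 1/36 among Fumio, Noboru, Emiko.
Fumio is living and takes 1/36.
Noboru is living and takes 1/36.
Emiko is living and takes 1/36.
Umeko is living and takes 1/4.
Ryo predeceased; the 1/4 allotted to Ryo's branch passes to Ryo's issue by representation.
The 1/4 is divided into 3 equal shares of 1/12 among Satoshi, Akira, Isamu.
Satoshi is living and takes 1/12.
Akira predeceased; the 1/12 allotted to Akira's branch passes to Akira's issue by representation.
The 1/12 is divided into 2 equal shares of 1/24 among Yoshiko, Chiyo.
Yoshiko is living and takes 1/24.
Chiyo is living and takes 1/24.
Isamu is living and takes 1/12.
Reiko predeceased; the 1/4 allotted to Reiko's branch passes to Reiko's issue by representation.
The 1/4 is divided into 2 equal shares of 1/8 among Mariko, Junko.
Mariko predeceased; the 1/8 allotted to Mariko's branch passes to Mariko's issue by representation.
Haruki is the sole taker at this level and receives the full 1/8.
Junko is living and takes 1/8.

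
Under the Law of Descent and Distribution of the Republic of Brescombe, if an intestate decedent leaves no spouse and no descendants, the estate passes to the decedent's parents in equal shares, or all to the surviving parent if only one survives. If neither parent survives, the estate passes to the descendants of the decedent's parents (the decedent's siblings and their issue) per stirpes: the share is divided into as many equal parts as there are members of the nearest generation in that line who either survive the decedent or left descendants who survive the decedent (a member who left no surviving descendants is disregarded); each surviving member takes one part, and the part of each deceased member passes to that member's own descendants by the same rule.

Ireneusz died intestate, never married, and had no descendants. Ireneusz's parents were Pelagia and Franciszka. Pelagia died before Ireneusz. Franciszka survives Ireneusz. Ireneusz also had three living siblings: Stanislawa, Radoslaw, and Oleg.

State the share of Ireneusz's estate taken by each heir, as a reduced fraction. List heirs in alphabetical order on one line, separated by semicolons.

Only one parent, Franciszka, survives, so Franciszka takes the entire estate. The siblings take nothing because a surviving parent has priority.

Franciszka 1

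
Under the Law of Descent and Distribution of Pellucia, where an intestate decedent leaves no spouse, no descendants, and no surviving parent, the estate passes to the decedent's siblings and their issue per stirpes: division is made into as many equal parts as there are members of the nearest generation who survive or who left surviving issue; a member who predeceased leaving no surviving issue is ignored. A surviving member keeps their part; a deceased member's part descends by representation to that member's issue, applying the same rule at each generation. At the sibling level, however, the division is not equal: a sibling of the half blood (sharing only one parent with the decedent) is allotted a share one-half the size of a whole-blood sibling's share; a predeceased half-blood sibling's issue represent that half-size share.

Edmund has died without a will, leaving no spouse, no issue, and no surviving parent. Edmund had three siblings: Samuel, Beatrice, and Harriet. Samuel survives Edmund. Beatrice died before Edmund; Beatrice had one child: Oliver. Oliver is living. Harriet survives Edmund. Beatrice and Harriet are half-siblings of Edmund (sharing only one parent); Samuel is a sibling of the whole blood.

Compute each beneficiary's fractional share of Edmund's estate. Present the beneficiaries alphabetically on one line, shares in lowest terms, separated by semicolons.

No spouse, descendants, or parent survives, so the estate passes to Edmund's siblings per stirpes.
Half-blood siblings count for one-half the weight of whole-blood siblings at the initial division.
Dividing 1 in proportion to weights (total weight 2): Samuel (weight 1) → 1/2; Beatrice (weight 1/2) → 1/4; Harriet (weight 1/2) → 1/4.
Samuel is living and takes 1/2.
Beatrice predeceased; the 1/4 allotted to Beatrice's branch passes to Beatrice's issue by representation.
Oliver is the sole taker at this level and receives the full 1/4.
Harriet is living and takes 1/4.

Harriet 1/4; Oliver 1/4; Samuel 1/2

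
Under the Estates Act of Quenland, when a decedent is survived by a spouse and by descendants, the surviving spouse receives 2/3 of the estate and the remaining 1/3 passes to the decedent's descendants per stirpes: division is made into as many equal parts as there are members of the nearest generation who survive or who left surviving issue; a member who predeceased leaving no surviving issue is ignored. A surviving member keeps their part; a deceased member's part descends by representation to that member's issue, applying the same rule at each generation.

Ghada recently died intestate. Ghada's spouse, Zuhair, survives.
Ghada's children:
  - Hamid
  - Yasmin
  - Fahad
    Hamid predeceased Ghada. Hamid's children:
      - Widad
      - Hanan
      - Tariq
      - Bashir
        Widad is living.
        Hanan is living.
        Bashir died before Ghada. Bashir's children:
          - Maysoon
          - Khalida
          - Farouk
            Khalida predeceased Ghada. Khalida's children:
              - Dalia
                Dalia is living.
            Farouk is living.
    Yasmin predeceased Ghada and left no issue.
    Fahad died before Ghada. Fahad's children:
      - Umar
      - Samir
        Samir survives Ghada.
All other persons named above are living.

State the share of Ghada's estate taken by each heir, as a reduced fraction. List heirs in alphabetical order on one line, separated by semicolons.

Zuhair, as surviving spouse, takes 2/3.
The remaining 1/3 passes to Ghada's descendants per stirpes.
Yasmin left no surviving issue, so that branch lapses and is disregarded.
The 1/3 is divided into 2 equal shares of 1/6 among Hamid, Fahad.
Hamid predeceased; the 1/6 allotted to Hamid's branch passes to Hamid's issue by representation.
The 1/6 is divided into 4 equal shares of 1/24 among Widad, Hanan, Tariq, Bashir.
Widad is living and takes 1/24.
Hanan is living and takes 1/24.
Tariq is living and takes 1/24.
Bashir predeceased; the 1/24 allotted to Bashir's branch passes to Bashir's issue by representation.
The 1/24 is divided into 3 equal shares of 1/72 among Maysoon, Khalida, Farouk.
Maysoon is living and takes 1/72.
Khalida predeceased; the 1/72 allotted to Khalida's branch passes to Khalida's issue by representation.
Dalia is the sole taker at this level and receives the full 1/72.
Farouk is living and takes 1/72.
Fahad predeceased; the 1/6 allotted to Fahad's branch passes to Fahad's issue by representation.
The 1/6 is divided into 2 equal shares of 1/12 among Umar, Samir.
Umar is living and takes 1/12.
Samir is living and takes 1/12.

Dalia 1/72; Farouk 1/72; Hanan 1/24; Maysoon 1/72; Samir 1/12; Tariq 1/24; Umar 1/12; Widad 1/24; Zuhair 2/3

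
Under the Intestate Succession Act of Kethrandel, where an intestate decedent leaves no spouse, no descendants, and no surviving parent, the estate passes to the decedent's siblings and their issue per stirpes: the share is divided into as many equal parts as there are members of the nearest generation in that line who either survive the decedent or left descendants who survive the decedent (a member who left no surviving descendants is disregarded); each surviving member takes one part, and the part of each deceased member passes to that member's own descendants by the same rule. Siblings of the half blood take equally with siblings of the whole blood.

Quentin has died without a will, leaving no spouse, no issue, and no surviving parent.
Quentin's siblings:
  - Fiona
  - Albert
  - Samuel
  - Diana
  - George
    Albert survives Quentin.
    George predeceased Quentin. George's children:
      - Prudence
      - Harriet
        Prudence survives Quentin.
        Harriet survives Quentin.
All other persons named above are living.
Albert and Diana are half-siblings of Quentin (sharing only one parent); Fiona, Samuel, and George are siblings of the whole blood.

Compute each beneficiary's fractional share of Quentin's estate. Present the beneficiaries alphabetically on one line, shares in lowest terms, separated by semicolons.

No spouse, descendants, or parent survives, so the estate passes to Quentin's siblings per stirpes.
Half-blood and whole-blood siblings take equally under the stated rule.
The estate is divided into 5 equal shares of 1/5 among Fiona, Albert, Samuel, Diana, George.
Fiona is living and takes 1/5.
Albert is living and takes 1/5.
Samuel is living and takes 1/5.
Diana is living and takes 1/5.
George predeceased; the 1/5 allotted to George's branch passes to George's issue by representation.
The 1/5 is divided into 2 equal shares of 1/10 among Prudence, Harriet.
Prudence is living and takes 1/10.
Harriet is living and takes 1/10.

Albert 1/5; Diana 1/5; Fiona 1/5; Harriet 1/10; Prudence 1/10; Samuel 1/5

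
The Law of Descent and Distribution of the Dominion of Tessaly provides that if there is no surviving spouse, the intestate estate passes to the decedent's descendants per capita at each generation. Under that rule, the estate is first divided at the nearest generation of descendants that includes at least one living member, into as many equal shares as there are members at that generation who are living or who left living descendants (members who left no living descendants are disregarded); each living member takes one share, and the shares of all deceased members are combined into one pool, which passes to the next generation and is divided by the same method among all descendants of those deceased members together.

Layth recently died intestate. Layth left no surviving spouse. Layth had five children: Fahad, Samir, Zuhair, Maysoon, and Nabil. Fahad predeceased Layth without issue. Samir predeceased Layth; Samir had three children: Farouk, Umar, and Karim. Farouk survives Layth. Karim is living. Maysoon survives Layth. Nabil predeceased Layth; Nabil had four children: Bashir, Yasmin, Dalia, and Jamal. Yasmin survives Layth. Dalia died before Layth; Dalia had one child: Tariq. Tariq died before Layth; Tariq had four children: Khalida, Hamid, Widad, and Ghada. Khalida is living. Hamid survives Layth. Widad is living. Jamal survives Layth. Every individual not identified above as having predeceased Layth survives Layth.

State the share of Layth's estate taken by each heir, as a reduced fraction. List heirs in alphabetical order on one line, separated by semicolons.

Bashir 1/14; Farouk 1/14; Ghada 1/56; Hamid 1/56; Jamal 1/14; Karim 1/14; Khalida 1/56; Maysoon 1/4; Umar 1/14; Widad 1/56; Yasmin 1/14; Zuhair 1/4

There is no surviving spouse, so the entire estate passes to Layth's descendants per capita at each generation.
At generation 1 (Samir, Zuhair, Maysoon, Nabil) there are 4 shares of (1)/4 = 1/4 each.
Living: Zuhair and Maysoon — each takes 1/4.
Deceased: Samir and Nabil. Their combined 1/2 is pooled and carried to generation 2.
At generation 2 (Farouk, Umar, Karim, Bashir, Yasmin, Dalia, Jamal) there are 7 shares of (1/2)/7 = 1/14 each.
Living: Farouk, Umar, Karim, Bashir, Yasmin, and Jamal — each takes 1/14.
Deceased: Dalia. That 1/14 share is carried to generation 3.
At generation 3 (Tariq) there are 1 shares of (1/14)/1 = 1/14 each.
Deceased: Tariq. That 1/14 share is carried to generation 4.
At generation 4 (Khalida, Hamid, Widad, Ghada) there are 4 shares of (1/14)/4 = 1/56 each.
Living: Khalida, Hamid, Widad, and Ghada — each takes 1/56.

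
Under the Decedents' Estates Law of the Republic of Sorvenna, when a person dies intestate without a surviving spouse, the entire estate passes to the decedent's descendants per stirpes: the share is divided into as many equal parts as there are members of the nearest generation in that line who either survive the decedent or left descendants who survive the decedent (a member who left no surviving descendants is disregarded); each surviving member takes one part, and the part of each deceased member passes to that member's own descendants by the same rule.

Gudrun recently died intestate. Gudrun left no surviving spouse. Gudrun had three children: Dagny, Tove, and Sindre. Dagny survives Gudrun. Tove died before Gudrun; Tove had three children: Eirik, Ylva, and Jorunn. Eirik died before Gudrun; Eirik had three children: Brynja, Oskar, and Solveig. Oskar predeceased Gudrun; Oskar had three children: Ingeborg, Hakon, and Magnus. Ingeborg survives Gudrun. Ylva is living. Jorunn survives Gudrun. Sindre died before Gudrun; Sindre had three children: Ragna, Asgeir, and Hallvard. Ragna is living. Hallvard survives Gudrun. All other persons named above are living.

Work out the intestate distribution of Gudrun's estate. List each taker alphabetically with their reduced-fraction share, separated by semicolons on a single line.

Asgeir 1/9; Brynja 1/27; Dagny 1/3; Hakon 1/81; Hallvard 1/9; Ingeborg 1/81; Jorunn 1/9; Magnus 1/81; Ragna 1/9; Solveig 1/27; Ylva 1/9

There is no surviving spouse, so the entire estate passes to Gudrun's descendants per stirpes.
The estate is divided into 3 equal shares of 1/3 among Dagny, Tove, Sindre.
Dagny is living and takes 1/3.
Tove predeceased; the 1/3 allotted to Tove's branch passes to Tove's issue by representation.
The 1/3 is divided into 3 equal shares of 1/9 among Eirik, Ylva, Jorunn.
Eirik predeceased; the 1/9 allotted to Eirik's branch passes to Eirik's issue by representation.
The 1/9 is divided into 3 equal shares of 1/27 among Brynja, Oskar, Solveig.
Brynja is living and takes 1/27.
Oskar predeceased; the 1/27 allotted to Oskar's branch passes to Oskar's issue by representation.
The 1/27 is divided into 3 equal shares of 1/81 among Ingeborg, Hakon, Magnus.
Ingeborg is living and takes 1/81.
Hakon is living and takes 1/81.
Magnus is living and takes 1/81.
Solveig is living and takes 1/27.
Ylva is living and takes 1/9.
Jorunn is living and takes 1/9.
Sindre predeceased; the 1/3 allotted to Sindre's branch passes to Sindre's issue by representation.
The 1/3 is divided into 3 equal shares of 1/9 among Ragna, Asgeir, Hallvard.
Ragna is living and takes 1/9.
Asgeir is living and takes 1/9.
Hallvard is living and takes 1/9.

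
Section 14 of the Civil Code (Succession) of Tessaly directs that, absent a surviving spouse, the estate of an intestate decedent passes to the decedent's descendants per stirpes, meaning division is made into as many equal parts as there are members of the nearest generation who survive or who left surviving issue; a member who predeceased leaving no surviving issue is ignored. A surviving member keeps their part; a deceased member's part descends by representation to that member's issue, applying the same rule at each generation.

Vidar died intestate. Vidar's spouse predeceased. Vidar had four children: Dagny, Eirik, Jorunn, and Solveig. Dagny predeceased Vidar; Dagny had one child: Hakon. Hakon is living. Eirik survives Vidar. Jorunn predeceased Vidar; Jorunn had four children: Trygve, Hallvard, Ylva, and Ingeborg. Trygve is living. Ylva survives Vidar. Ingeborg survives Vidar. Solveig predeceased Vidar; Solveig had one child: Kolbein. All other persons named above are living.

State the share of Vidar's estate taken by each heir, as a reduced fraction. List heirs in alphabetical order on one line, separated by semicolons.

Eirik 1/4; Hakon 1/4; Hallvard 1/16; Ingeborg 1/16; Kolbein 1/4; Trygve 1/16; Ylva 1/16

There is no surviving spouse, so the entire estate passes to Vidar's descendants per stirpes.
The estate is divided into 4 equal shares of 1/4 among Dagny, Eirik, Jorunn, Solveig.
Dagny predeceased; the 1/4 allotted to Dagny's branch passes to Dagny's issue by representation.
Hakon is the sole taker at this level and receives the full 1/4.
Eirik is living and takes 1/4.
Jorunn predeceased; the 1/4 allotted to Jorunn's branch passes to Jorunn's issue by representation.
The 1/4 is divided into 4 equal shares of 1/16 among Trygve, Hallvard, Ylva, Ingeborg.
Trygve is living and takes 1/16.
Hallvard is living and takes 1/16.
Ylva is living and takes 1/16.
Ingeborg is living and takes 1/16.
Solveig predeceased; the 1/4 allotted to Solveig's branch passes to Solveig's issue by representation.
Kolbein is the sole taker at this level and receives the full 1/4.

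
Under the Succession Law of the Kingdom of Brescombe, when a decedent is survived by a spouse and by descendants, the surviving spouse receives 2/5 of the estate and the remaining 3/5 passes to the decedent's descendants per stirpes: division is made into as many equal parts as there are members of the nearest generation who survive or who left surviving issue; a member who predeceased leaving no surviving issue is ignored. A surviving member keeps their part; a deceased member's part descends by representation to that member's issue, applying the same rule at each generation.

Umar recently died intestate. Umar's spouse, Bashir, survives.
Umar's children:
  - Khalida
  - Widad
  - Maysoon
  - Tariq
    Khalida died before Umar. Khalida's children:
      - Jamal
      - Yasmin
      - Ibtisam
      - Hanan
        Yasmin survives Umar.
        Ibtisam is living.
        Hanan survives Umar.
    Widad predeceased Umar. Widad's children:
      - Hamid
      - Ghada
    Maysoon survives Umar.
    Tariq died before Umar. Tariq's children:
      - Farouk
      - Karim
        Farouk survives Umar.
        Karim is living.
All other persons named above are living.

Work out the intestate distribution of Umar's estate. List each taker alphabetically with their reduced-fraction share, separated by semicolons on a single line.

Bashir 2/5; Farouk 3/40; Ghada 3/40; Hamid 3/40; Hanan 3/80; Ibtisam 3/80; Jamal 3/80; Karim 3/40; Maysoon 3/20; Yasmin 3/80

Bashir, as surviving spouse, takes 2/5.
The remaining 3/5 passes to Umar's descendants per stirpes.
The 3/5 is divided into 4 equal shares of 3/20 among Khalida, Widad, Maysoon, Tariq.
Khalida predeceased; the 3/20 allotted to Khalida's branch passes to Khalida's issue by representation.
The 3/20 is divided into 4 equal shares of 3/80 among Jamal, Yasmin, Ibtisam, Hanan.
Jamal is living and takes 3/80.
Yasmin is living and takes 3/80.
Ibtisam is living and takes 3/80.
Hanan is living and takes 3/80.
Widad predeceased; the 3/20 allotted to Widad's branch passes to Widad's issue by representation.
The 3/20 is divided into 2 equal shares of 3/40 among Hamid, Ghada.
Hamid is living and takes 3/40.
Ghada is living and takes 3/40.
Maysoon is living and takes 3/20.
Tariq predeceased; the 3/20 allotted to Tariq's branch passes to Tariq's issue by representation.
The 3/20 is divided into 2 equal shares of 3/40 among Farouk, Karim.
Farouk is living and takes 3/40.
Karim is living and takes 3/40.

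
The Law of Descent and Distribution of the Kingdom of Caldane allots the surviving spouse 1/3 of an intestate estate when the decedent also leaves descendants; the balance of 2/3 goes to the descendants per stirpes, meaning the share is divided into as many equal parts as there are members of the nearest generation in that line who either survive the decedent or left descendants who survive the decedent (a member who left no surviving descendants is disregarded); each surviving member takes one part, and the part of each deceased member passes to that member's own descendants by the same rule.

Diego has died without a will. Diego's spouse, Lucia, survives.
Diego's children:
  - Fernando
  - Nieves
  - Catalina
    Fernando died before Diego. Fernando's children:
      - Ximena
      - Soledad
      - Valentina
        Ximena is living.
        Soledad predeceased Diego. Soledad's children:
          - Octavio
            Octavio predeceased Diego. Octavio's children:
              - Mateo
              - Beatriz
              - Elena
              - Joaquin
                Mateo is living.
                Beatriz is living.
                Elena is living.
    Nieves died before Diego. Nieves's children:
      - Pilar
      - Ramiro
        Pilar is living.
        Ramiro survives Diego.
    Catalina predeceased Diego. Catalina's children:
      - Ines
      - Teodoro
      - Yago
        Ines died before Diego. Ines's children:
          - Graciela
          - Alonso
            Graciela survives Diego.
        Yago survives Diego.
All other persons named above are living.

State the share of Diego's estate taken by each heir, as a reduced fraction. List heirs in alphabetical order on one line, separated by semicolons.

Lucia, as surviving spouse, takes 1/3.
The remaining 2/3 passes to Diego's descendants per stirpes.
The 2/3 is divided into 3 equal shares of 2/9 among Fernando, Nieves, Catalina.
Fernando predeceased; the 2/9 allotted to Fernando's branch passes to Fernando's issue by representation.
The 2/9 is divided into 3 equal shares of 2/27 among Ximena, Soledad, Valentina.
Ximena is living and takes 2/27.
Soledad predeceased; the 2/27 allotted to Soledad's branch passes to Soledad's issue by representation.
Octavio's line is the sole branch at this level, so the full 2/27 passes to Octavio's issue by representation.
The 2/27 is divided into 4 equal shares of 1/54 among Mateo, Beatriz, Elena, Joaquin.
Mateo is living and takes 1/54.
Beatriz is living and takes 1/54.
Elena is living and takes 1/54.
Joaquin is living and takes 1/54.
Valentina is living and takes 2/27.
Nieves predeceased; the 2/9 allotted to Nieves's branch passes to Nieves's issue by representation.
The 2/9 is divided into 2 equal shares of 1/9 among Pilar, Ramiro.
Pilar is living and takes 1/9.
Ramiro is living and takes 1/9.
Catalina predeceased; the 2/9 allotted to Catalina's branch passes to Catalina's issue by representation.
The 2/9 is divided into 3 equal shares of 2/27 among Ines, Teodoro, Yago.
Ines predeceased; the 2/27 allotted to Ines's branch passes to Ines's issue by representation.
The 2/27 is divided into 2 equal shares of 1/27 among Graciela, Alonso.
Graciela is living and takes 1/27.
Alonso is living and takes 1/27.
Teodoro is living and takes 2/27.
Yago is living and takes 2/27.

Alonso 1/27; Beatriz 1/54; Elena 1/54; Graciela 1/27; Joaquin 1/54; Lucia 1/3; Mateo 1/54; Pilar 1/9; Ramiro 1/9; Teodoro 2/27; Valentina 2/27; Ximena 2/27; Yago 2/27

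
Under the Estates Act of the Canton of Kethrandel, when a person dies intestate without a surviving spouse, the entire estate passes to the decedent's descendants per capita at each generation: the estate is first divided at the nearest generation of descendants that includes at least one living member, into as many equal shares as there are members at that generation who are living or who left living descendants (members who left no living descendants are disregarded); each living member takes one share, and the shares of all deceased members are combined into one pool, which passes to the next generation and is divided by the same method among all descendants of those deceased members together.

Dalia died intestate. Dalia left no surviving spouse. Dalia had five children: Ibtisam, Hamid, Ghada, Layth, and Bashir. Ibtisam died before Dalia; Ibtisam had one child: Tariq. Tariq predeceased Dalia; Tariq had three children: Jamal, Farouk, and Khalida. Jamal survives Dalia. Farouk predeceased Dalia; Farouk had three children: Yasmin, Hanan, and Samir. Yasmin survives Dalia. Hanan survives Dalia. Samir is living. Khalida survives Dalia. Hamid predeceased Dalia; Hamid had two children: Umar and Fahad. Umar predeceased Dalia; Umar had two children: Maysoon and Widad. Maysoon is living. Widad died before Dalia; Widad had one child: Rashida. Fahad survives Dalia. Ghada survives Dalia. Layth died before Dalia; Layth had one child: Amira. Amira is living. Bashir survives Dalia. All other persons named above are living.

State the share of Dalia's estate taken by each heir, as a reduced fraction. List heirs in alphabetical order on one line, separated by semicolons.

Amira 3/20; Bashir 1/5; Fahad 3/20; Ghada 1/5; Hanan 3/100; Jamal 3/50; Khalida 3/50; Maysoon 3/50; Rashida 3/100; Samir 3/100; Yasmin 3/100

There is no surviving spouse, so the entire estate passes to Dalia's descendants per capita at each generation.
At generation 1 (Ibtisam, Hamid, Ghada, Layth, Bashir) there are 5 shares of (1)/5 = 1/5 each.
Living: Ghada and Bashir — each takes 1/5.
Deceased: Ibtisam, Hamid, and Layth. Their combined 3/5 is pooled and carried to generation 2.
At generation 2 (Tariq, Umar, Fahad, Amira) there are 4 shares of (3/5)/4 = 3/20 each.
Living: Fahad and Amira — each takes 3/20.
Deceased: Tariq and Umar. Their combined 3/10 is pooled and carried to generation 3.
At generation 3 (Jamal, Farouk, Khalida, Maysoon, Widad) there are 5 shares of (3/10)/5 = 3/50 each.
Living: Jamal, Khalida, and Maysoon — each takes 3/50.
Deceased: Farouk and Widad. Their combined 3/25 is pooled and carried to generation 4.
At generation 4 (Yasmin, Hanan, Samir, Rashida) there are 4 shares of (3/25)/4 = 3/100 each.
Living: Yasmin, Hanan, Samir, and Rashida — each takes 3/100.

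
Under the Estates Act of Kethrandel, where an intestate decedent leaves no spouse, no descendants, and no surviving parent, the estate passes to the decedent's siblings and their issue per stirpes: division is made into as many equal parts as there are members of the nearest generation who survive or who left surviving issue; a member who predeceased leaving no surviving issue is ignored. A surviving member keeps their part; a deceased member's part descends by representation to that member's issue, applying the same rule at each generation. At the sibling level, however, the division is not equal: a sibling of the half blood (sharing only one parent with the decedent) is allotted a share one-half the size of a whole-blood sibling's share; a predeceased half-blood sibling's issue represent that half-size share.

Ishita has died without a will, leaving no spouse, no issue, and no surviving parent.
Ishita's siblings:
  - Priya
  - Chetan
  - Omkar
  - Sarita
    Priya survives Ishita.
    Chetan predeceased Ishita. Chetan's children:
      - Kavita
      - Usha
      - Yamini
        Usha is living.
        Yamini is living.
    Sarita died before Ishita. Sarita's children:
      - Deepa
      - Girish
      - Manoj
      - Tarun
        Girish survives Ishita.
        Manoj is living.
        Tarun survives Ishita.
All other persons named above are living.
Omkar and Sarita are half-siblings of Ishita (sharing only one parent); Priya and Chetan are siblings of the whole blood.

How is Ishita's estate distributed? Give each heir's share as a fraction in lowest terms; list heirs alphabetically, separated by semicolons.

No spouse, descendants, or parent survives, so the estate passes to Ishita's siblings per stirpes.
Half-blood siblings count for one-half the weight of whole-blood siblings at the initial division.
Dividing 1 in proportion to weights (total weight 3): Priya (weight 1) → 1/3; Chetan (weight 1) → 1/3; Omkar (weight 1/2) → 1/6; Sarita (weight 1/2) → 1/6.
Priya is living and takes 1/3.
Chetan predeceased; the 1/3 allotted to Chetan's branch passes to Chetan's issue by representation.
The 1/3 is divided into 3 equal shares of 1/9 among Kavita, Usha, Yamini.
Kavita is living and takes 1/9.
Usha is living and takes 1/9.
Yamini is living and takes 1/9.
Omkar is living and takes 1/6.
Sarita predeceased; the 1/6 allotted to Sarita's branch passes to Sarita's issue by representation.
The 1/6 is divided into 4 equal shares of 1/24 among Deepa, Girish, Manoj, Tarun.
Deepa is living and takes 1/24.
Girish is living and takes 1/24.
Manoj is living and takes 1/24.
Tarun is living and takes 1/24.

Deepa 1/24; Girish 1/24; Kavita 1/9; Manoj 1/24; Omkar 1/6; Priya 1/3; Tarun 1/24; Usha 1/9; Yamini 1/9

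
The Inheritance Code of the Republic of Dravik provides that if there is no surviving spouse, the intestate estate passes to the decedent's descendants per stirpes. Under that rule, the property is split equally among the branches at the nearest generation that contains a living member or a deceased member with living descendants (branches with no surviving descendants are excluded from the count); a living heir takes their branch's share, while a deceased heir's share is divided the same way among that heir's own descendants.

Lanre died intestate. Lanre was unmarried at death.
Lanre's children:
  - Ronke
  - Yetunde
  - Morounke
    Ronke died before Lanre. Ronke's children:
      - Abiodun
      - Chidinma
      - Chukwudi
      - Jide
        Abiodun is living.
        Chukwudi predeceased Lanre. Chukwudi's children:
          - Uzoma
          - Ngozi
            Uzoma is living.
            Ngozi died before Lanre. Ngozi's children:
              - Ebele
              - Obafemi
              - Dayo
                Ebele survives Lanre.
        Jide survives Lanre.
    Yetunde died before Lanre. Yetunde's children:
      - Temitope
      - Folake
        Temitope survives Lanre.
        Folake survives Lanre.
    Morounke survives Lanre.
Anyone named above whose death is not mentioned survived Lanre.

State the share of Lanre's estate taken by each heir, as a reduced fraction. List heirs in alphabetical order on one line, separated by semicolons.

There is no surviving spouse, so the entire estate passes to Lanre's descendants per stirpes.
The estate is divided into 3 equal shares of 1/3 among Ronke, Yetunde, Morounke.
Ronke predeceased; the 1/3 allotted to Ronke's branch passes to Ronke's issue by representation.
The 1/3 is divided into 4 equal shares of 1/12 among Abiodun, Chidinma, Chukwudi, Jide.
Abiodun is living and takes 1/12.
Chidinma is living and takes 1/12.
Chukwudi predeceased; the 1/12 allotted to Chukwudi's branch passes to Chukwudi's issue by representation.
The 1/12 is divided into 2 equal shares of 1/24 among Uzoma, Ngozi.
Uzoma is living and takes 1/24.
Ngozi predeceased; the 1/24 allotted to Ngozi's branch passes to Ngozi's issue by representation.
The 1/24 is divided into 3 equal shares of 1/72 among Ebele, Obafemi, Dayo.
Ebele is living and takes 1/72.
Obafemi is living and takes 1/72.
Dayo is living and takes 1/72.
Jide is living and takes 1/12.
Yetunde predeceased; the 1/3 allotted to Yetunde's branch passes to Yetunde's issue by representation.
The 1/3 is divided into 2 equal shares of 1/6 among Temitope, Folake.
Temitope is living and takes 1/6.
Folake is living and takes 1/6.
Morounke is living and takes 1/3.

Abiodun 1/12; Chidinma 1/12; Dayo 1/72; Ebele 1/72; Folake 1/6; Jide 1/12; Morounke 1/3; Obafemi 1/72; Temitope 1/6; Uzoma 1/24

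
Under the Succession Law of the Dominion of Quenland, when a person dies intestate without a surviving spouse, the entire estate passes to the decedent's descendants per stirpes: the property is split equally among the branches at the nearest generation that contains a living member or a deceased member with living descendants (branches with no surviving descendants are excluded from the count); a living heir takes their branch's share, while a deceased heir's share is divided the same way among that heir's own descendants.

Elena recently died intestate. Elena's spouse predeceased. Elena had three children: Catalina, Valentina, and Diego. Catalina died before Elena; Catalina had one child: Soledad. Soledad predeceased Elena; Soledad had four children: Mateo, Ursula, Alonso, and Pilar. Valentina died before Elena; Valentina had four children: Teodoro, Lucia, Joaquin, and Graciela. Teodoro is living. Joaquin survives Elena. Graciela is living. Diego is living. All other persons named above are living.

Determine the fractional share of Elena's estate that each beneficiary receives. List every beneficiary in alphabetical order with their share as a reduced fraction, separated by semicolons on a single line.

There is no surviving spouse, so the entire estate passes to Elena's descendants per stirpes.
The estate is divided into 3 equal shares of 1/3 among Catalina, Valentina, Diego.
Catalina predeceased; the 1/3 allotted to Catalina's branch passes to Catalina's issue by representation.
Soledad's line is the sole branch at this level, so the full 1/3 passes to Soledad's issue by representation.
The 1/3 is divided into 4 equal shares of 1/12 among Mateo, Ursula, Alonso, Pilar.
Mateo is living and takes 1/12.
Ursula is living and takes 1/12.
Alonso is living and takes 1/12.
Pilar is living and takes 1/12.
Valentina predeceased; the 1/3 allotted to Valentina's branch passes to Valentina's issue by representation.
The 1/3 is divided into 4 equal shares of 1/12 among Teodoro, Lucia, Joaquin, Graciela.
Teodoro is living and takes 1/12.
Lucia is living and takes 1/12.
Joaquin is living and takes 1/12.
Graciela is living and takes 1/12.
Diego is living and takes 1/3.

Alonso 1/12; Diego 1/3; Graciela 1/12; Joaquin 1/12; Lucia 1/12; Mateo 1/12; Pilar 1/12; Teodoro 1/12; Ursula 1/12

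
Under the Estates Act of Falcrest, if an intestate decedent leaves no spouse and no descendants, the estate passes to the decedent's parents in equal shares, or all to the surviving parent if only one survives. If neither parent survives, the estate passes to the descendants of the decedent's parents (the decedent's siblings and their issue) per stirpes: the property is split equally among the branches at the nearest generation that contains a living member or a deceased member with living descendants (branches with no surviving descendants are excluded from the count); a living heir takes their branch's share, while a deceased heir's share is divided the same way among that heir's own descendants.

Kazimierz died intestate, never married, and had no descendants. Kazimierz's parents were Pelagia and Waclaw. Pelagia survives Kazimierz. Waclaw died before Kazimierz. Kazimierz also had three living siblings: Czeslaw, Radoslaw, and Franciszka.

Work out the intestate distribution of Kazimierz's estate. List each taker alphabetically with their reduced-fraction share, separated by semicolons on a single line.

Only one parent, Pelagia, survives, so Pelagia takes the entire estate. The siblings take nothing because a surviving parent has priority.

Pelagia 1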